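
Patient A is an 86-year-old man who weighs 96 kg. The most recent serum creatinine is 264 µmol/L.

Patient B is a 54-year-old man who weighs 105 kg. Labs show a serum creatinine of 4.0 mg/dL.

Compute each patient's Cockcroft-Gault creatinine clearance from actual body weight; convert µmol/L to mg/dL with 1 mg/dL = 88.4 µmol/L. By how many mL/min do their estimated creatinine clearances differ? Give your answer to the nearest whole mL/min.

7 mL/min

Patient A: SCr = 264 / 88.4 = 2.986 mg/dL
Patient A: CrCl = (140 − 86) × 96 / (72 × 2.986) = 5184.0 / 214.99 ≈ 24.1 mL/min
Patient B: CrCl = (140 − 54) × 105 / (72 × 4) = 9030.0 / 288.00 ≈ 31.4 mL/min
|24.1 − 31.4| = 7.3 mL/min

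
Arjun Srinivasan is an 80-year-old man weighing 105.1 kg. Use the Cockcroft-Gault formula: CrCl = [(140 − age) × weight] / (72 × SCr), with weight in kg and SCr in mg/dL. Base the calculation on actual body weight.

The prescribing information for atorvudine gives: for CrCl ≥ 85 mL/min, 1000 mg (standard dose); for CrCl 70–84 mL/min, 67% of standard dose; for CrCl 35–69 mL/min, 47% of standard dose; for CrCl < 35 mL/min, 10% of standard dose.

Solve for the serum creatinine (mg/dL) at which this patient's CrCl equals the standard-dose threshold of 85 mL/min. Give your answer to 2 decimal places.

1.03 mg/dL

Standard dose requires CrCl ≥ 85 mL/min.
Set (140 − 80) × 105.1 / (72 × SCr) = 85
SCr = (140 − 80) × 105.1 / (72 × 85) = 1.030 mg/dL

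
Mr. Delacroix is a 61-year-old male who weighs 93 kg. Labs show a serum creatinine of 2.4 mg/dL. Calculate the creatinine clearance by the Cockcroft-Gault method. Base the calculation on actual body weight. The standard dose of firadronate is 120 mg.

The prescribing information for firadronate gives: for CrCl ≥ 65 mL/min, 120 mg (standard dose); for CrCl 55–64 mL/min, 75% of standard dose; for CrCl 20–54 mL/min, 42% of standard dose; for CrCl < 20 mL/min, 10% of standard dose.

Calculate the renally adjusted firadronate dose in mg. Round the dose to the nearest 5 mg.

50 mg

CrCl = (140 − 61) × 93 / (72 × 2.4) = 7347.0 / 172.80 ≈ 42.5 mL/min
CrCl ≈ 43 mL/min → bracket 20–54 mL/min.
42% of 120 mg = 50.4 mg → 50 mg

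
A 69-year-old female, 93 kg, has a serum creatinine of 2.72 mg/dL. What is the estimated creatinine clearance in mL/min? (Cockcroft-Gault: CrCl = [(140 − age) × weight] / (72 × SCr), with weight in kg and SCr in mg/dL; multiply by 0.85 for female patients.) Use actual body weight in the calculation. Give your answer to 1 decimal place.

CrCl = (140 − 69) × 93 / (72 × 2.72) × 0.85 = 6603.0 / 195.84 × 0.85 ≈ 28.7 mL/min

28.7 mL/min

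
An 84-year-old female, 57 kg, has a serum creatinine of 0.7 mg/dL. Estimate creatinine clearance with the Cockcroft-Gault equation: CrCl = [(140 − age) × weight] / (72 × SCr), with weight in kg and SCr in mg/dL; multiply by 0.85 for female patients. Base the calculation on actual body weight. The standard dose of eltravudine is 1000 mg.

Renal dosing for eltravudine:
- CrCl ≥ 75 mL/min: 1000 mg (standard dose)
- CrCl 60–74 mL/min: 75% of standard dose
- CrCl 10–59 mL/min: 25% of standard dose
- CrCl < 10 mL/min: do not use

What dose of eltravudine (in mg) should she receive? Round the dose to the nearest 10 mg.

250 mg

CrCl = (140 − 84) × 57 / (72 × 0.7) × 0.85 = 3192.0 / 50.40 × 0.85 ≈ 53.8 mL/min
CrCl ≈ 54 mL/min → bracket 10–59 mL/min.
25% of 1000 mg = 250 mg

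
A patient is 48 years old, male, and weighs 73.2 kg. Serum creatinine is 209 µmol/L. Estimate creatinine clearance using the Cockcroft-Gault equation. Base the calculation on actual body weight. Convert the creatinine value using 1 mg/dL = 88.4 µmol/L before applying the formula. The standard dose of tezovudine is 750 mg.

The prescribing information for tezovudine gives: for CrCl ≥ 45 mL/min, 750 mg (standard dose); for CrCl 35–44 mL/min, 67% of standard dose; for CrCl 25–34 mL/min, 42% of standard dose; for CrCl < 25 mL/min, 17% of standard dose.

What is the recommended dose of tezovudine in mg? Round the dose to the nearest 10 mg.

SCr = 209 / 88.4 = 2.364 mg/dL
CrCl = (140 − 48) × 73.2 / (72 × 2.364) = 6734.4 / 170.21 ≈ 39.6 mL/min
CrCl ≈ 40 mL/min → bracket 35–44 mL/min.
67% of 750 mg = 502.5 mg → 500 mg

500 mg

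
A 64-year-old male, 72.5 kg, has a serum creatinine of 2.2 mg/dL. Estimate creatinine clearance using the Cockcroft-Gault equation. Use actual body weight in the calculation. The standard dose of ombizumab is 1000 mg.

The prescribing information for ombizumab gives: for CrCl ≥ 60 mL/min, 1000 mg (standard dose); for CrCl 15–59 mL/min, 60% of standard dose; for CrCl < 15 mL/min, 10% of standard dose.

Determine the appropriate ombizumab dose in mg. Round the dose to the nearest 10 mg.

CrCl = (140 − 64) × 72.5 / (72 × 2.2) = 5510.0 / 158.40 ≈ 34.8 mL/min
CrCl ≈ 35 mL/min → bracket 15–59 mL/min.
60% of 1000 mg = 600 mg

600 mg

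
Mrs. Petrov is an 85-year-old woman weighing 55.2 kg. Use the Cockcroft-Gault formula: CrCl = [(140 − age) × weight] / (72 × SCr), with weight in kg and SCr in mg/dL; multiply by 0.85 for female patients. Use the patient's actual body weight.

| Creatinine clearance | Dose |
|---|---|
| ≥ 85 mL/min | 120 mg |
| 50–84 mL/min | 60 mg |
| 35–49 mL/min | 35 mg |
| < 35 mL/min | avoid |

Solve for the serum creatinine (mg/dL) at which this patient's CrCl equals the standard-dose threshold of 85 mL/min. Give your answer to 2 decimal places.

Standard dose requires CrCl ≥ 85 mL/min.
Set (140 − 85) × 55.2 × 0.85 / (72 × SCr) = 85
SCr = (140 − 85) × 55.2 × 0.85 / (72 × 85) = 0.422 mg/dL

0.42 mg/dL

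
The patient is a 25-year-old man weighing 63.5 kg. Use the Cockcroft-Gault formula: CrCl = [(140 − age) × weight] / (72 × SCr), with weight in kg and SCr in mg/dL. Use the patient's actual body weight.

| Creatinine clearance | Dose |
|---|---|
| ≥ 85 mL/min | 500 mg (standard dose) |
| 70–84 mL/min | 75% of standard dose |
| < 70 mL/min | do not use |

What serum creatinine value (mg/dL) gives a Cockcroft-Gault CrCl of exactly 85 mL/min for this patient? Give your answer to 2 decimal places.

Standard dose requires CrCl ≥ 85 mL/min.
Set (140 − 25) × 63.5 / (72 × SCr) = 85
SCr = (140 − 25) × 63.5 / (72 × 85) = 1.193 mg/dL

1.19 mg/dL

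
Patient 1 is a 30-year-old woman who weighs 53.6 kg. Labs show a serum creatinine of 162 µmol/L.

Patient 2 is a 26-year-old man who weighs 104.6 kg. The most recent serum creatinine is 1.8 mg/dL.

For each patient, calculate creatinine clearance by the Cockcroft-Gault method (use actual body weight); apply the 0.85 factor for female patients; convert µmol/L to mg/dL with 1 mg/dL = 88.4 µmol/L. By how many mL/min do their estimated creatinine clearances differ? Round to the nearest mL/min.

Patient 1: SCr = 162 / 88.4 = 1.833 mg/dL
Patient 1: CrCl = (140 − 30) × 53.6 / (72 × 1.833) × 0.85 = 5896.0 / 131.98 × 0.85 ≈ 38.0 mL/min
Patient 2: CrCl = (140 − 26) × 104.6 / (72 × 1.8) = 11924.4 / 129.60 ≈ 92.0 mL/min
|38.0 − 92.0| = 54.0 mL/min

54 mL/min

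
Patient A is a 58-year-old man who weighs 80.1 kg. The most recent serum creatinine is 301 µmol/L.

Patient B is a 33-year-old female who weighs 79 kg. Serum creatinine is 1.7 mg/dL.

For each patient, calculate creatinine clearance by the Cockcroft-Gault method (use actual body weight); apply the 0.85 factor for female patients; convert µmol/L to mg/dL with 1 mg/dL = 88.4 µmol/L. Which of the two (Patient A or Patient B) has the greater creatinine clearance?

Patient A: SCr = 301 / 88.4 = 3.405 mg/dL
Patient A: CrCl = (140 − 58) × 80.1 / (72 × 3.405) = 6568.2 / 245.16 ≈ 26.8 mL/min
Patient B: CrCl = (140 − 33) × 79 / (72 × 1.7) × 0.85 = 8453.0 / 122.40 × 0.85 ≈ 58.7 mL/min
26.8 vs 58.7 mL/min → Patient B is higher.

Patient B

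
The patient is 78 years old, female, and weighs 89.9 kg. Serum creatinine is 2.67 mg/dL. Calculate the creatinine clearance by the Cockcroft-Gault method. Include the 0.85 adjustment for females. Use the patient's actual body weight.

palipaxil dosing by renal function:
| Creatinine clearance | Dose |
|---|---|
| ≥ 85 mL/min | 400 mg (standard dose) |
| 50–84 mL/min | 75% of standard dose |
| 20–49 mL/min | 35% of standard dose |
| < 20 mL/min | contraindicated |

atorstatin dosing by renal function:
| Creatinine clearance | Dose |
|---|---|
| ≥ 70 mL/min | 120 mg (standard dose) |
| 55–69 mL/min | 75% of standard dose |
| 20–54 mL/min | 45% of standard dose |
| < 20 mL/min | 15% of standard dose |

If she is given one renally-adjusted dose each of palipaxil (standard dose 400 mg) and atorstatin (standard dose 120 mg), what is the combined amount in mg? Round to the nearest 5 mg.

195 mg

CrCl = (140 − 78) × 89.9 / (72 × 2.67) × 0.85 = 5573.8 / 192.24 × 0.85 ≈ 24.6 mL/min
CrCl ≈ 25 mL/min.
palipaxil: 20–49 mL/min → 35% of 400 mg = 140 mg.
atorstatin: 20–54 mL/min → 45% of 120 mg = 54 mg.
Total = 140 + 54 = 194 mg.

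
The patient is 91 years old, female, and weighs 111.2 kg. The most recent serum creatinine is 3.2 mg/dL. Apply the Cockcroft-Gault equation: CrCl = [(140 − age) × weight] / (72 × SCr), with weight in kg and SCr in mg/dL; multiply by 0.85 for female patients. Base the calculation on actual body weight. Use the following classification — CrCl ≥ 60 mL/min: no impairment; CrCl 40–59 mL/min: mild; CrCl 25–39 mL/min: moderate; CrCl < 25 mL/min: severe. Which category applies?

severe

CrCl = (140 − 91) × 111.2 / (72 × 3.2) × 0.85 = 5448.8 / 230.40 × 0.85 ≈ 20.1 mL/min
20 mL/min falls in the 'severe' range.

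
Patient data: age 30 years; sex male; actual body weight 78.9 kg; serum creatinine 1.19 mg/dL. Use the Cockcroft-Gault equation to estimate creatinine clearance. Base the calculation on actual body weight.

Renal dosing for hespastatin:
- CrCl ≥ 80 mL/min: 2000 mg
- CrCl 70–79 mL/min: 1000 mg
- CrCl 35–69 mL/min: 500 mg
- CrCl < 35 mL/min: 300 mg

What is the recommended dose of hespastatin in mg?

2000 mg

CrCl = (140 − 30) × 78.9 / (72 × 1.19) = 8679.0 / 85.68 ≈ 101.3 mL/min
CrCl ≈ 101 mL/min → bracket ≥ 80 mL/min.
Dose for this bracket: 2000 mg.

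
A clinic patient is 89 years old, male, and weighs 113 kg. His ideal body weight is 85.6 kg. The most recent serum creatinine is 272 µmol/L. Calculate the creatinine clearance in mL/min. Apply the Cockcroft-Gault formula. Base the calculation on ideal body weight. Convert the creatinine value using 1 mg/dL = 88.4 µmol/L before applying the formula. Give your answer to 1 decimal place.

19.7 mL/min

SCr = 272 / 88.4 = 3.077 mg/dL
CrCl = (140 − 89) × 85.6 / (72 × 3.077) = 4365.6 / 221.54 ≈ 19.7 mL/min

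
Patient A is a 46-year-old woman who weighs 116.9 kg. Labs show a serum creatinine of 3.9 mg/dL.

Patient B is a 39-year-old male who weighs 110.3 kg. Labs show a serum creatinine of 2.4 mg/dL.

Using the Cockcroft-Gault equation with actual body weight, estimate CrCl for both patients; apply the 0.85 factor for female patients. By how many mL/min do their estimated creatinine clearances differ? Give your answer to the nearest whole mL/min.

31 mL/min

Patient A: CrCl = (140 − 46) × 116.9 / (72 × 3.9) × 0.85 = 10988.6 / 280.80 × 0.85 ≈ 33.3 mL/min
Patient B: CrCl = (140 − 39) × 110.3 / (72 × 2.4) = 11140.3 / 172.80 ≈ 64.5 mL/min
|33.3 − 64.5| = 31.2 mL/min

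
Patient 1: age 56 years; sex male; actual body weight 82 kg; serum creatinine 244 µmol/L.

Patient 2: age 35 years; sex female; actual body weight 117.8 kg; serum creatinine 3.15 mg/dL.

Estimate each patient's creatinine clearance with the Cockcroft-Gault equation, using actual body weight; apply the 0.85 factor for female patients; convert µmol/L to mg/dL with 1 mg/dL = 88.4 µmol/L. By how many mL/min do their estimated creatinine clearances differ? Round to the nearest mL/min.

12 mL/min

Patient 1: SCr = 244 / 88.4 = 2.76 mg/dL
Patient 1: CrCl = (140 − 56) × 82 / (72 × 2.76) = 6888.0 / 198.72 ≈ 34.7 mL/min
Patient 2: CrCl = (140 − 35) × 117.8 / (72 × 3.15) × 0.85 = 12369.0 / 226.80 × 0.85 ≈ 46.4 mL/min
|34.7 − 46.4| = 11.7 mL/min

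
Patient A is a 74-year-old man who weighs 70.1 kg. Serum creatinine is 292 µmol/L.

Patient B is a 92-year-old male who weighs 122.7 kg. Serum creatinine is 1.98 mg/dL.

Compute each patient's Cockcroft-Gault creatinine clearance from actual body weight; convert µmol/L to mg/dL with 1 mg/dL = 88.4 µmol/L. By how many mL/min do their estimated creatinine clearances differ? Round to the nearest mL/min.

22 mL/min

Patient A: SCr = 292 / 88.4 = 3.303 mg/dL
Patient A: CrCl = (140 − 74) × 70.1 / (72 × 3.303) = 4626.6 / 237.82 ≈ 19.5 mL/min
Patient B: CrCl = (140 − 92) × 122.7 / (72 × 1.98) = 5889.6 / 142.56 ≈ 41.3 mL/min
|19.5 − 41.3| = 21.8 mL/min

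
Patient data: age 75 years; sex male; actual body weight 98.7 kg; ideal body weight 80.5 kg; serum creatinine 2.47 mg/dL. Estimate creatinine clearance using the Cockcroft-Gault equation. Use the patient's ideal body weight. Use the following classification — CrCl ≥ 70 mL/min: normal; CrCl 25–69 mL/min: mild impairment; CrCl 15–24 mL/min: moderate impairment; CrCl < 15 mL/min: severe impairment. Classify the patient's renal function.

mild impairment

CrCl = (140 − 75) × 80.5 / (72 × 2.47) = 5232.5 / 177.84 ≈ 29.4 mL/min
29 mL/min falls in the 'mild impairment' range.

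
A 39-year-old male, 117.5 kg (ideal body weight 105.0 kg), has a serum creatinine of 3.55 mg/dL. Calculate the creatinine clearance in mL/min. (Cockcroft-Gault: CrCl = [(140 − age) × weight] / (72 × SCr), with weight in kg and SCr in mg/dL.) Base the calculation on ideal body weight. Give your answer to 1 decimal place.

CrCl = (140 − 39) × 105 / (72 × 3.55) = 10605.0 / 255.60 ≈ 41.5 mL/min

41.5 mL/min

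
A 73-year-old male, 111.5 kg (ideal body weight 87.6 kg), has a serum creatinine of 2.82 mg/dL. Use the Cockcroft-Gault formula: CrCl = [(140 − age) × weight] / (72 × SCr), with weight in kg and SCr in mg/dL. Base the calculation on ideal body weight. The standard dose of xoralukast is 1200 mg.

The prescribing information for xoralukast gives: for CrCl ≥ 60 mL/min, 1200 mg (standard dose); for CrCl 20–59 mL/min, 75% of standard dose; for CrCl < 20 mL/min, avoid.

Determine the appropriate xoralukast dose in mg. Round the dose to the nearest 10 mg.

900 mg

CrCl = (140 − 73) × 87.6 / (72 × 2.82) = 5869.2 / 203.04 ≈ 28.9 mL/min
CrCl ≈ 29 mL/min → bracket 20–59 mL/min.
75% of 1200 mg = 900 mg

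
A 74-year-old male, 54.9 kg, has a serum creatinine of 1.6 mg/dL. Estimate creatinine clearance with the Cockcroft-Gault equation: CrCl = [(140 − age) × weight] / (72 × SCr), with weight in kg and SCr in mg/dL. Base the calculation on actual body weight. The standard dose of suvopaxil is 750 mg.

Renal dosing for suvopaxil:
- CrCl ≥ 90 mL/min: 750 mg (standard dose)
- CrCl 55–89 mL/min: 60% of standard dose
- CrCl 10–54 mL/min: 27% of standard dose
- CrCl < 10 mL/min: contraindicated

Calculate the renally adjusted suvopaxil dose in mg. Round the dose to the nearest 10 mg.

CrCl = (140 − 74) × 54.9 / (72 × 1.6) = 3623.4 / 115.20 ≈ 31.5 mL/min
CrCl ≈ 31 mL/min → bracket 10–54 mL/min.
27% of 750 mg = 202.5 mg → 200 mg

200 mg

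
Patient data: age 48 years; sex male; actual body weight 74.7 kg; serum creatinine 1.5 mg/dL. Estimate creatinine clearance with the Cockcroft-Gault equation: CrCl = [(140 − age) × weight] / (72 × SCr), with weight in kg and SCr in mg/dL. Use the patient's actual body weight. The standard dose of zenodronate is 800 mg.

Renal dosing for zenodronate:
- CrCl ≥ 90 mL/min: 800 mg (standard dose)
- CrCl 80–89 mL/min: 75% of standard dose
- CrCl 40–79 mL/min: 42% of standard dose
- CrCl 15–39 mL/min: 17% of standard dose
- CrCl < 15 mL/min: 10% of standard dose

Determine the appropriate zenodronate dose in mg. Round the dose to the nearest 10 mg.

CrCl = (140 − 48) × 74.7 / (72 × 1.5) = 6872.4 / 108.00 ≈ 63.6 mL/min
CrCl ≈ 64 mL/min → bracket 40–79 mL/min.
42% of 800 mg = 336 mg → 340 mg

340 mg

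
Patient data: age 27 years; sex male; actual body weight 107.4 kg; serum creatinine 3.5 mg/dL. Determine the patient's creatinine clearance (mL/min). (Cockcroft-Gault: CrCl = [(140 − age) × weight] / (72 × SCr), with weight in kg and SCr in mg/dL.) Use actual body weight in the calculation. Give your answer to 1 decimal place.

CrCl = (140 − 27) × 107.4 / (72 × 3.5) = 12136.2 / 252.00 ≈ 48.2 mL/min

48.2 mL/min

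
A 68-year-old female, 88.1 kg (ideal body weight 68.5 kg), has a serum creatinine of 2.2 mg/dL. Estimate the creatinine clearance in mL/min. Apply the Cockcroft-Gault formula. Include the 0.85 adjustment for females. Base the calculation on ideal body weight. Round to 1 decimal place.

CrCl = (140 − 68) × 68.5 / (72 × 2.2) × 0.85 = 4932.0 / 158.40 × 0.85 ≈ 26.5 mL/min

26.5 mL/min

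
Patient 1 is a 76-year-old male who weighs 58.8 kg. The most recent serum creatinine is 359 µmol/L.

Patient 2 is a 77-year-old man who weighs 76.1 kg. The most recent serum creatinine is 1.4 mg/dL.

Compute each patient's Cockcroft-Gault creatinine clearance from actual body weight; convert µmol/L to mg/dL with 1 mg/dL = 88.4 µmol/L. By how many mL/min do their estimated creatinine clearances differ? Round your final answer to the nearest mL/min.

35 mL/min

Patient 1: SCr = 359 / 88.4 = 4.061 mg/dL
Patient 1: CrCl = (140 − 76) × 58.8 / (72 × 4.061) = 3763.2 / 292.39 ≈ 12.9 mL/min
Patient 2: CrCl = (140 − 77) × 76.1 / (72 × 1.4) = 4794.3 / 100.80 ≈ 47.6 mL/min
|12.9 − 47.6| = 34.7 mL/min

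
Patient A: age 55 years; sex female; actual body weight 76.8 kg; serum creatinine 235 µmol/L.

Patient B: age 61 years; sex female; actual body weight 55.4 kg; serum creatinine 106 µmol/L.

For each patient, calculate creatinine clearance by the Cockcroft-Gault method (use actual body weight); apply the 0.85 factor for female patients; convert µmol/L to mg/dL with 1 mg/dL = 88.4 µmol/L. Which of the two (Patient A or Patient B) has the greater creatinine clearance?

Patient A: SCr = 235 / 88.4 = 2.658 mg/dL
Patient A: CrCl = (140 − 55) × 76.8 / (72 × 2.658) × 0.85 = 6528.0 / 191.38 × 0.85 ≈ 29.0 mL/min
Patient B: SCr = 106 / 88.4 = 1.199 mg/dL
Patient B: CrCl = (140 − 61) × 55.4 / (72 × 1.199) × 0.85 = 4376.6 / 86.33 × 0.85 ≈ 43.1 mL/min
29.0 vs 43.1 mL/min → Patient B is higher.

Patient B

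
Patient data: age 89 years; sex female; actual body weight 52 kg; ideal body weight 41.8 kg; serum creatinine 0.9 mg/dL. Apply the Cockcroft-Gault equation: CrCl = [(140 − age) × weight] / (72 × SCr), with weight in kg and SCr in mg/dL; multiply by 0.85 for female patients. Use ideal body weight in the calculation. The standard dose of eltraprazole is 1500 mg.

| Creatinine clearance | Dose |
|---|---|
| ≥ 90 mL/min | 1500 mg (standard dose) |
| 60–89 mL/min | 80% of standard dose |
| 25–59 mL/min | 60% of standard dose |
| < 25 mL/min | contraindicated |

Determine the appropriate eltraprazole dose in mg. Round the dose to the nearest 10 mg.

900 mg

CrCl = (140 − 89) × 41.8 / (72 × 0.9) × 0.85 = 2131.8 / 64.80 × 0.85 ≈ 28.0 mL/min
CrCl ≈ 28 mL/min → bracket 25–59 mL/min.
60% of 1500 mg = 900 mg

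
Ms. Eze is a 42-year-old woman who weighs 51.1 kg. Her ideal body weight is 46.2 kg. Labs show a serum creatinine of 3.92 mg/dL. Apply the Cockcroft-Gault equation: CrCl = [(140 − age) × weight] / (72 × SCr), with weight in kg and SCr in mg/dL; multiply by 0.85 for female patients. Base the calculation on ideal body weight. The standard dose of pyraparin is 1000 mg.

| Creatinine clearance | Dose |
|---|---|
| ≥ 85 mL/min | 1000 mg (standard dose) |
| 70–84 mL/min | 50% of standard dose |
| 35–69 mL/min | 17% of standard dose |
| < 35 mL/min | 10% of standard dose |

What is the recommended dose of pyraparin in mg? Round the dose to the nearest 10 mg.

CrCl = (140 − 42) × 46.2 / (72 × 3.92) × 0.85 = 4527.6 / 282.24 × 0.85 ≈ 13.6 mL/min
CrCl ≈ 14 mL/min → bracket < 35 mL/min.
10% of 1000 mg = 100 mg

100 mg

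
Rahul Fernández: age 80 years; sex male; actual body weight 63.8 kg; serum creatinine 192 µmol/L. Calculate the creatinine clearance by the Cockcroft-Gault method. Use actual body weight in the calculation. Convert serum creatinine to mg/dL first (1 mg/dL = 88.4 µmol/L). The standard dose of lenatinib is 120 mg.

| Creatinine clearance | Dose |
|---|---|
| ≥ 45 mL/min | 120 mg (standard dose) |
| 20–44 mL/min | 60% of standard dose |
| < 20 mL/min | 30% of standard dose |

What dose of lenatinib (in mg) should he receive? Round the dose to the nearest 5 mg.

70 mg

SCr = 192 / 88.4 = 2.172 mg/dL
CrCl = (140 − 80) × 63.8 / (72 × 2.172) = 3828.0 / 156.38 ≈ 24.5 mL/min
CrCl ≈ 24 mL/min → bracket 20–44 mL/min.
60% of 120 mg = 72 mg → 70 mg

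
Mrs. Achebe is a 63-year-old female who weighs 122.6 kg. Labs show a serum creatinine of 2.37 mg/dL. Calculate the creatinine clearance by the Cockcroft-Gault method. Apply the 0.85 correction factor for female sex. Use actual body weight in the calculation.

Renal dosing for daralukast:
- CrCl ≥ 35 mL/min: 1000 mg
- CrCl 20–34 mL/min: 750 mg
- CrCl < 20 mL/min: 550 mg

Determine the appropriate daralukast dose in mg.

1000 mg

CrCl = (140 − 63) × 122.6 / (72 × 2.37) × 0.85 = 9440.2 / 170.64 × 0.85 ≈ 47.0 mL/min
CrCl ≈ 47 mL/min → bracket ≥ 35 mL/min.
Dose for this bracket: 1000 mg.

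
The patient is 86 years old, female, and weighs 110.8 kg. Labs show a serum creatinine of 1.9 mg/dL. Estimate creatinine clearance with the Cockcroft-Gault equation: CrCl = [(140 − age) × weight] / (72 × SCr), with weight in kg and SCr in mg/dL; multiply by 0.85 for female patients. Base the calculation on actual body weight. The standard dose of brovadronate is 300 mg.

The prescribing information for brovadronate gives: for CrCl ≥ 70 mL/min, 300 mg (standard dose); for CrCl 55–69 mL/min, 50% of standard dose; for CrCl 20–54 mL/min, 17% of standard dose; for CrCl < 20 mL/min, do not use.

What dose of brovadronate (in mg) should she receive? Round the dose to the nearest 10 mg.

CrCl = (140 − 86) × 110.8 / (72 × 1.9) × 0.85 = 5983.2 / 136.80 × 0.85 ≈ 37.2 mL/min
CrCl ≈ 37 mL/min → bracket 20–54 mL/min.
17% of 300 mg = 51 mg → 50 mg

50 mg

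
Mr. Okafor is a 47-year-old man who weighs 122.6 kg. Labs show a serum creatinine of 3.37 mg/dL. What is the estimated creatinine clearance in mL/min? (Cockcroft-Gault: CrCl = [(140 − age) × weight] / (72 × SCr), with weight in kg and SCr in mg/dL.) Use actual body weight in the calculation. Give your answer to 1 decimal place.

47.0 mL/min

CrCl = (140 − 47) × 122.6 / (72 × 3.37) = 11401.8 / 242.64 ≈ 47.0 mL/min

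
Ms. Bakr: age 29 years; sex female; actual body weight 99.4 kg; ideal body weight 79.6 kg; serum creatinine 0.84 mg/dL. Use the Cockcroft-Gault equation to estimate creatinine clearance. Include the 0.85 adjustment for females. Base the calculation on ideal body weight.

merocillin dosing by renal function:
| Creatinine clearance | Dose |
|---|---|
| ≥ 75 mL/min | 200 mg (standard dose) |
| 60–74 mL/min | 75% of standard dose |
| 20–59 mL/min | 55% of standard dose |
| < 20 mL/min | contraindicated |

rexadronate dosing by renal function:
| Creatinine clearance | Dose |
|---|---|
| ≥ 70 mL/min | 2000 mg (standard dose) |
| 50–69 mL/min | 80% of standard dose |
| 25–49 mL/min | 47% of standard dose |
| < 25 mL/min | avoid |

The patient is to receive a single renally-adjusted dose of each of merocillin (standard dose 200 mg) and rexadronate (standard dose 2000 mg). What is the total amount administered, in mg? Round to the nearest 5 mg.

2200 mg

CrCl = (140 − 29) × 79.6 / (72 × 0.84) × 0.85 = 8835.6 / 60.48 × 0.85 ≈ 124.2 mL/min
CrCl ≈ 124 mL/min.
merocillin: ≥ 75 mL/min → 100% of 200 mg = 200 mg.
rexadronate: ≥ 70 mL/min → 100% of 2000 mg = 2000 mg.
Total = 200 + 2000 = 2200 mg.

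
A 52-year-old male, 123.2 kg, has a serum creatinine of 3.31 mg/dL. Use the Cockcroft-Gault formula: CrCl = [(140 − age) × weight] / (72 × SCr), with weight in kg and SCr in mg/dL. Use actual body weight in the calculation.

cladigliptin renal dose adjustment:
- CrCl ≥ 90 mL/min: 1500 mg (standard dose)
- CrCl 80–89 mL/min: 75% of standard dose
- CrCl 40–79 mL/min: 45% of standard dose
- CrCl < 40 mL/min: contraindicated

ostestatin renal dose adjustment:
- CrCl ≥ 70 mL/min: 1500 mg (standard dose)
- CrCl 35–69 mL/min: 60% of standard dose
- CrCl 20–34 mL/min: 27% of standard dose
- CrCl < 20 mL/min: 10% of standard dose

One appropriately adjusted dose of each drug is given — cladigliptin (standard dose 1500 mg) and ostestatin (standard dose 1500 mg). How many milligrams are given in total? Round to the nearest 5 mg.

1575 mg

CrCl = (140 − 52) × 123.2 / (72 × 3.31) = 10841.6 / 238.32 ≈ 45.5 mL/min
CrCl ≈ 45 mL/min.
cladigliptin: 40–79 mL/min → 45% of 1500 mg = 675 mg.
ostestatin: 35–69 mL/min → 60% of 1500 mg = 900 mg.
Total = 675 + 900 = 1575 mg.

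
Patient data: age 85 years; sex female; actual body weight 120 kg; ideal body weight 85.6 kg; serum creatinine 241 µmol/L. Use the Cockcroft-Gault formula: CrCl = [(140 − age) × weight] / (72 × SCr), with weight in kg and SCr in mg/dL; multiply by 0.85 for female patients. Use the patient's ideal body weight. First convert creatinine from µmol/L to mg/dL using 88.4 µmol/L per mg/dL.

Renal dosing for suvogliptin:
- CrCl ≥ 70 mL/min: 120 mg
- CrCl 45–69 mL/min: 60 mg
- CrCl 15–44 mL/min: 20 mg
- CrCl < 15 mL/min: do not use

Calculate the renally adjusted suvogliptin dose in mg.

SCr = 241 / 88.4 = 2.726 mg/dL
CrCl = (140 − 85) × 85.6 / (72 × 2.726) × 0.85 = 4708.0 / 196.27 × 0.85 ≈ 20.4 mL/min
CrCl ≈ 20 mL/min → bracket 15–44 mL/min.
Dose for this bracket: 20 mg.

20 mg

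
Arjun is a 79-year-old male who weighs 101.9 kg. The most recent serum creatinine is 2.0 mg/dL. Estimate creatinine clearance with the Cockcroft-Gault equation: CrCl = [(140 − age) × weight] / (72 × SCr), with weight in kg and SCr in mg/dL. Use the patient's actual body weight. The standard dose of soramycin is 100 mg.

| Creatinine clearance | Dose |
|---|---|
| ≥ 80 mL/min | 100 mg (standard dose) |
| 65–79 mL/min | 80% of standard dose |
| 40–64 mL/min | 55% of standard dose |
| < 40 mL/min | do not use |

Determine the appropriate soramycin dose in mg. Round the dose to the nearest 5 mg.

55 mg

CrCl = (140 − 79) × 101.9 / (72 × 2) = 6215.9 / 144.00 ≈ 43.2 mL/min
CrCl ≈ 43 mL/min → bracket 40–64 mL/min.
55% of 100 mg = 55 mg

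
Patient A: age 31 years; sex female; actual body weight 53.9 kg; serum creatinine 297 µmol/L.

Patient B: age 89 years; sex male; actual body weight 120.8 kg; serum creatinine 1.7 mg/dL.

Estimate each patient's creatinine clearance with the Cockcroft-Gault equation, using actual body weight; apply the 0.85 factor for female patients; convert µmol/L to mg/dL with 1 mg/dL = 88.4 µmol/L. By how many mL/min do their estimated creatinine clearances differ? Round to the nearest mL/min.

Patient A: SCr = 297 / 88.4 = 3.36 mg/dL
Patient A: CrCl = (140 − 31) × 53.9 / (72 × 3.36) × 0.85 = 5875.1 / 241.92 × 0.85 ≈ 20.6 mL/min
Patient B: CrCl = (140 − 89) × 120.8 / (72 × 1.7) = 6160.8 / 122.40 ≈ 50.3 mL/min
|20.6 − 50.3| = 29.7 mL/min

30 mL/min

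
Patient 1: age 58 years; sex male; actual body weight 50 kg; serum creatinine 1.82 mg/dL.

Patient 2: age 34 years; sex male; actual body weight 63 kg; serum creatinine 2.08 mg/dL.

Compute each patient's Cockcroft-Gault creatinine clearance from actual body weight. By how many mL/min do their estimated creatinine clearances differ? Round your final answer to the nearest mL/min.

Patient 1: CrCl = (140 − 58) × 50 / (72 × 1.82) = 4100.0 / 131.04 ≈ 31.3 mL/min
Patient 2: CrCl = (140 − 34) × 63 / (72 × 2.08) = 6678.0 / 149.76 ≈ 44.6 mL/min
|31.3 − 44.6| = 13.3 mL/min

13 mL/min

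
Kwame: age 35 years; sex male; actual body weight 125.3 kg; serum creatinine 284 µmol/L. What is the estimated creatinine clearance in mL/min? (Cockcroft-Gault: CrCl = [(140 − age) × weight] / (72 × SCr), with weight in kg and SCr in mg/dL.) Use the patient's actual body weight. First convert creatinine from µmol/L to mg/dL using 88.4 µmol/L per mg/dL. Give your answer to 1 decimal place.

56.9 mL/min

SCr = 284 / 88.4 = 3.213 mg/dL
CrCl = (140 − 35) × 125.3 / (72 × 3.213) = 13156.5 / 231.34 ≈ 56.9 mL/min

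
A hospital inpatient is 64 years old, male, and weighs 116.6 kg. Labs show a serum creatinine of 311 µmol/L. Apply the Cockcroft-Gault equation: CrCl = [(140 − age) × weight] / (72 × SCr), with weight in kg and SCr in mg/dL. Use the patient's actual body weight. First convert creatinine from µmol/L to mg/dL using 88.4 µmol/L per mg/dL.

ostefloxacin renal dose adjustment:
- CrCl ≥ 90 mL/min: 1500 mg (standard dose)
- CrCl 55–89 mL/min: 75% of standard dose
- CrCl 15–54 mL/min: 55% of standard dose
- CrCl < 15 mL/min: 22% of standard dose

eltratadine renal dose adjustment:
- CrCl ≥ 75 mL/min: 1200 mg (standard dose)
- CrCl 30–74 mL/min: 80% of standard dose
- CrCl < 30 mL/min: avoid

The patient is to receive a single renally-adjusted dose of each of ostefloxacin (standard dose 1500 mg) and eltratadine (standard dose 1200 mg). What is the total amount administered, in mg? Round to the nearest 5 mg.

1785 mg

SCr = 311 / 88.4 = 3.518 mg/dL
CrCl = (140 − 64) × 116.6 / (72 × 3.518) = 8861.6 / 253.30 ≈ 35.0 mL/min
CrCl ≈ 35 mL/min.
ostefloxacin: 15–54 mL/min → 55% of 1500 mg = 825 mg.
eltratadine: 30–74 mL/min → 80% of 1200 mg = 960 mg.
Total = 825 + 960 = 1785 mg.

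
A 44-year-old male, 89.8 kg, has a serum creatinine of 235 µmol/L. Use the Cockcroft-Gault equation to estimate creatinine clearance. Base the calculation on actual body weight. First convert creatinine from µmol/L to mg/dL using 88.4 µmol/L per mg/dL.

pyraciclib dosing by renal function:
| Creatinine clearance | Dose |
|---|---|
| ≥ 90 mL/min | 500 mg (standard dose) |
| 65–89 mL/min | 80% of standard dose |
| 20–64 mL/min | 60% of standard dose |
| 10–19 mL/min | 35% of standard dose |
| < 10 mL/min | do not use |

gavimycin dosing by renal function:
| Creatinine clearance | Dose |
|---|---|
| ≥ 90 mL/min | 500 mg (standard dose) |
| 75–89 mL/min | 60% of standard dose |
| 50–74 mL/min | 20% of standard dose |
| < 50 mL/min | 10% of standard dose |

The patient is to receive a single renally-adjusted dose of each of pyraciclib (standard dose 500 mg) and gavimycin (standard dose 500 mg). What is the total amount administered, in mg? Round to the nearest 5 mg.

SCr = 235 / 88.4 = 2.658 mg/dL
CrCl = (140 − 44) × 89.8 / (72 × 2.658) = 8620.8 / 191.38 ≈ 45.0 mL/min
CrCl ≈ 45 mL/min.
pyraciclib: 20–64 mL/min → 60% of 500 mg = 300 mg.
gavimycin: < 50 mL/min → 10% of 500 mg = 50 mg.
Total = 300 + 50 = 350 mg.

350 mg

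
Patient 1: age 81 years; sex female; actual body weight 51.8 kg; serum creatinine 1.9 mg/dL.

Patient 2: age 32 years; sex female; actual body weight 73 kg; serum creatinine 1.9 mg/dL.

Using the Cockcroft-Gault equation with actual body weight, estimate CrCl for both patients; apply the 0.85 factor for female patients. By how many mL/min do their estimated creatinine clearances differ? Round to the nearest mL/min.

Patient 1: CrCl = (140 − 81) × 51.8 / (72 × 1.9) × 0.85 = 3056.2 / 136.80 × 0.85 ≈ 19.0 mL/min
Patient 2: CrCl = (140 − 32) × 73 / (72 × 1.9) × 0.85 = 7884.0 / 136.80 × 0.85 ≈ 49.0 mL/min
|19.0 − 49.0| = 30.0 mL/min

30 mL/min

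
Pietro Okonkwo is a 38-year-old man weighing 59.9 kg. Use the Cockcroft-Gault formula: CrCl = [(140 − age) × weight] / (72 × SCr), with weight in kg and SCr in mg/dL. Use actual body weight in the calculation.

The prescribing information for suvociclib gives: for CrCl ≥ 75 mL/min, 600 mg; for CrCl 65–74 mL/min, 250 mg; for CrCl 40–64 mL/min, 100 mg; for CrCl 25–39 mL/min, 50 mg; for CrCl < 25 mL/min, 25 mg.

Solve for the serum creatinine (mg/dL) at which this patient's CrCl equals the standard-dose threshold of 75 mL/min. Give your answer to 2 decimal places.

1.13 mg/dL

Standard dose requires CrCl ≥ 75 mL/min.
Set (140 − 38) × 59.9 / (72 × SCr) = 75
SCr = (140 − 38) × 59.9 / (72 × 75) = 1.131 mg/dL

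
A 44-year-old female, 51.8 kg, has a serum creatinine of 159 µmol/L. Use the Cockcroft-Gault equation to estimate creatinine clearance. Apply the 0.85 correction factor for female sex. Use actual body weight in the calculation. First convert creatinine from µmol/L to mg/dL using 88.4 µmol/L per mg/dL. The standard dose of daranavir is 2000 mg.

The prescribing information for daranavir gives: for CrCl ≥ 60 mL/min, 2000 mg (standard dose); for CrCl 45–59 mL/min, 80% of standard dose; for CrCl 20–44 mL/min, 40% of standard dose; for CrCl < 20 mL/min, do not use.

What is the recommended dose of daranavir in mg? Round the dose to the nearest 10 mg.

800 mg

SCr = 159 / 88.4 = 1.799 mg/dL
CrCl = (140 − 44) × 51.8 / (72 × 1.799) × 0.85 = 4972.8 / 129.53 × 0.85 ≈ 32.6 mL/min
CrCl ≈ 33 mL/min → bracket 20–44 mL/min.
40% of 2000 mg = 800 mg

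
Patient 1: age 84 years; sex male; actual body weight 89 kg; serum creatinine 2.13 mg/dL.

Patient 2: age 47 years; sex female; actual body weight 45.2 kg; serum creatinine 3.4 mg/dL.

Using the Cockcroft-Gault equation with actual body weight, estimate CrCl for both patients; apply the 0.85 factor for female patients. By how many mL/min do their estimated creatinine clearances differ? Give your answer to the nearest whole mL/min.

Patient 1: CrCl = (140 − 84) × 89 / (72 × 2.13) = 4984.0 / 153.36 ≈ 32.5 mL/min
Patient 2: CrCl = (140 − 47) × 45.2 / (72 × 3.4) × 0.85 = 4203.6 / 244.80 × 0.85 ≈ 14.6 mL/min
|32.5 − 14.6| = 17.9 mL/min

18 mL/min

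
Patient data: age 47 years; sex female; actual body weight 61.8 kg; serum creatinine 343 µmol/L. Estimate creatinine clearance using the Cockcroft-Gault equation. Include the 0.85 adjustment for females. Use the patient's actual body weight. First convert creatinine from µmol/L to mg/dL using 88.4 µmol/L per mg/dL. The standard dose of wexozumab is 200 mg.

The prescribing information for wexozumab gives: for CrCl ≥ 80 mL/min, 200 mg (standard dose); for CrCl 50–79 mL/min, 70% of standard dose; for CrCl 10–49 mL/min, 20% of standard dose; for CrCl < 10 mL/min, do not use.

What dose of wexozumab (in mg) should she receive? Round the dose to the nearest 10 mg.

SCr = 343 / 88.4 = 3.88 mg/dL
CrCl = (140 − 47) × 61.8 / (72 × 3.88) × 0.85 = 5747.4 / 279.36 × 0.85 ≈ 17.5 mL/min
CrCl ≈ 17 mL/min → bracket 10–49 mL/min.
20% of 200 mg = 40 mg

40 mg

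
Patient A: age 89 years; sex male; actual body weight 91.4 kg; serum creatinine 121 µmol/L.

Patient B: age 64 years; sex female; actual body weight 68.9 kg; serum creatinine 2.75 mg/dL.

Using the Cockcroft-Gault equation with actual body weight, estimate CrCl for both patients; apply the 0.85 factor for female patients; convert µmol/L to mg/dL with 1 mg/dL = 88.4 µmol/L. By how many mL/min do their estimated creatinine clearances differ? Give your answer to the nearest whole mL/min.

Patient A: SCr = 121 / 88.4 = 1.369 mg/dL
Patient A: CrCl = (140 − 89) × 91.4 / (72 × 1.369) = 4661.4 / 98.57 ≈ 47.3 mL/min
Patient B: CrCl = (140 − 64) × 68.9 / (72 × 2.75) × 0.85 = 5236.4 / 198.00 × 0.85 ≈ 22.5 mL/min
|47.3 − 22.5| = 24.8 mL/min

25 mL/min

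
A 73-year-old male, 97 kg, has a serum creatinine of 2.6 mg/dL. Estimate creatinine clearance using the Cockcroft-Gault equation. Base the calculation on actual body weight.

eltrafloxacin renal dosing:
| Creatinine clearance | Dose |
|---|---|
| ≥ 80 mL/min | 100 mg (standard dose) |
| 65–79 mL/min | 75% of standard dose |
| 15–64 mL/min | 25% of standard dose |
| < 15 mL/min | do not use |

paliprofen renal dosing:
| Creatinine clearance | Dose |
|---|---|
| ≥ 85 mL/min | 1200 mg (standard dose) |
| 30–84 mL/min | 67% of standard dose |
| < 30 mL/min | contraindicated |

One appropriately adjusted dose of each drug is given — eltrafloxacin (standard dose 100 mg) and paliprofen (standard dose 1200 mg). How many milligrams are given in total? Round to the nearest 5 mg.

830 mg

CrCl = (140 − 73) × 97 / (72 × 2.6) = 6499.0 / 187.20 ≈ 34.7 mL/min
CrCl ≈ 35 mL/min.
eltrafloxacin: 15–64 mL/min → 25% of 100 mg = 25 mg.
paliprofen: 30–84 mL/min → 67% of 1200 mg = 804 mg.
Total = 25 + 804 = 829 mg.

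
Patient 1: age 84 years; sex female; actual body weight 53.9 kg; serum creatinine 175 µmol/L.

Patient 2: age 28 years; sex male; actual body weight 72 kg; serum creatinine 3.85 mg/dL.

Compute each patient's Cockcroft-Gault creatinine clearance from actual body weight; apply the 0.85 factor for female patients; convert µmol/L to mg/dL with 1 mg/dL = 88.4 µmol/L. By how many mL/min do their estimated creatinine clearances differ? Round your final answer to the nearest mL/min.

11 mL/min

Patient 1: SCr = 175 / 88.4 = 1.98 mg/dL
Patient 1: CrCl = (140 − 84) × 53.9 / (72 × 1.98) × 0.85 = 3018.4 / 142.56 × 0.85 ≈ 18.0 mL/min
Patient 2: CrCl = (140 − 28) × 72 / (72 × 3.85) = 8064.0 / 277.20 ≈ 29.1 mL/min
|18.0 − 29.1| = 11.1 mL/min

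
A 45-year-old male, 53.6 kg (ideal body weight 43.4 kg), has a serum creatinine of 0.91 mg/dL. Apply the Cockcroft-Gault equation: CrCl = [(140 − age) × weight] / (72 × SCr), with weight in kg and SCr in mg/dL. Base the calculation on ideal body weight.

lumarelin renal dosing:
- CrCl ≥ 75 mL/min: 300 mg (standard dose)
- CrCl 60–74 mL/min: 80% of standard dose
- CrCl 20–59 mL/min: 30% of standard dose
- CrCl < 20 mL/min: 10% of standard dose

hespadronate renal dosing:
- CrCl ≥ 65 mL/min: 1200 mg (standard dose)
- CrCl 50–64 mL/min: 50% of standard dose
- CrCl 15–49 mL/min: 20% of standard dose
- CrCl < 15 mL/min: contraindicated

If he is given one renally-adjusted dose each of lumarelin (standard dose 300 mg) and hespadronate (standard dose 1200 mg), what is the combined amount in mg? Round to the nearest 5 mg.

840 mg

CrCl = (140 − 45) × 43.4 / (72 × 0.91) = 4123.0 / 65.52 ≈ 62.9 mL/min
CrCl ≈ 63 mL/min.
lumarelin: 60–74 mL/min → 80% of 300 mg = 240 mg.
hespadronate: 50–64 mL/min → 50% of 1200 mg = 600 mg.
Total = 240 + 600 = 840 mg.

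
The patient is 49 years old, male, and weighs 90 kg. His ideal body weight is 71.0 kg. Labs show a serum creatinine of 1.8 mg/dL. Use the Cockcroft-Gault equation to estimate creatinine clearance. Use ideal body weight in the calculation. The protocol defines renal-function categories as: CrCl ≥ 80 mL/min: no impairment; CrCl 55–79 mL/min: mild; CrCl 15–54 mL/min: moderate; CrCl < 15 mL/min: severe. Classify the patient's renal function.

CrCl = (140 − 49) × 71 / (72 × 1.8) = 6461.0 / 129.60 ≈ 49.9 mL/min
50 mL/min falls in the 'moderate' range.

moderate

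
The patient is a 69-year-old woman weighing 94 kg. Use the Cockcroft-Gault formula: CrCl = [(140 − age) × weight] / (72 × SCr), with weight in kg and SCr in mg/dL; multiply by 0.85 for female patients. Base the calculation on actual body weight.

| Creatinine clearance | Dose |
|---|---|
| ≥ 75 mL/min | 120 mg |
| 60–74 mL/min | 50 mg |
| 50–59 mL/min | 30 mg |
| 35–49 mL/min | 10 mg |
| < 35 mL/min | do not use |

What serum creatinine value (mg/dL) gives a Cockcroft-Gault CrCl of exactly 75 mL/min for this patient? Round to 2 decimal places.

1.05 mg/dL

Standard dose requires CrCl ≥ 75 mL/min.
Set (140 − 69) × 94 × 0.85 / (72 × SCr) = 75
SCr = (140 − 69) × 94 × 0.85 / (72 × 75) = 1.051 mg/dL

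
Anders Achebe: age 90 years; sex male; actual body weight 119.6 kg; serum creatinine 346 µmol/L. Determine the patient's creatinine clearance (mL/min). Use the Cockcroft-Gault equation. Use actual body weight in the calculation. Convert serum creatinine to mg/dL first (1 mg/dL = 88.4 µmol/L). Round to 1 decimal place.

SCr = 346 / 88.4 = 3.914 mg/dL
CrCl = (140 − 90) × 119.6 / (72 × 3.914) = 5980.0 / 281.81 ≈ 21.2 mL/min

21.2 mL/min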